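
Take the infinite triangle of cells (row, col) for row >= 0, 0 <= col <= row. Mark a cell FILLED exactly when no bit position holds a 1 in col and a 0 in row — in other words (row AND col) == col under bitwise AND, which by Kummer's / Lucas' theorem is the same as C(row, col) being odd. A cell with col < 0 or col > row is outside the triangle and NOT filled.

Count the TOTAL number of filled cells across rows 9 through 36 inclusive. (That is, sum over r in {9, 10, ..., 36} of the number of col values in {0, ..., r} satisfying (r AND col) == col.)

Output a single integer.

Answer: 236

Derivation:
r9=1001 pc2: +4 =4
r10=1010 pc2: +4 =8
r11=1011 pc3: +8 =16
r12=1100 pc2: +4 =20
r13=1101 pc3: +8 =28
r14=1110 pc3: +8 =36
r15=1111 pc4: +16 =52
r16=10000 pc1: +2 =54
r17=10001 pc2: +4 =58
r18=10010 pc2: +4 =62
r19=10011 pc3: +8 =70
r20=10100 pc2: +4 =74
r21=10101 pc3: +8 =82
r22=10110 pc3: +8 =90
r23=10111 pc4: +16 =106
r24=11000 pc2: +4 =110
r25=11001 pc3: +8 =118
r26=11010 pc3: +8 =126
r27=11011 pc4: +16 =142
r28=11100 pc3: +8 =150
r29=11101 pc4: +16 =166
r30=11110 pc4: +16 =182
r31=11111 pc5: +32 =214
r32=100000 pc1: +2 =216
r33=100001 pc2: +4 =220
r34=100010 pc2: +4 =224
r35=100011 pc3: +8 =232
r36=100100 pc2: +4 =236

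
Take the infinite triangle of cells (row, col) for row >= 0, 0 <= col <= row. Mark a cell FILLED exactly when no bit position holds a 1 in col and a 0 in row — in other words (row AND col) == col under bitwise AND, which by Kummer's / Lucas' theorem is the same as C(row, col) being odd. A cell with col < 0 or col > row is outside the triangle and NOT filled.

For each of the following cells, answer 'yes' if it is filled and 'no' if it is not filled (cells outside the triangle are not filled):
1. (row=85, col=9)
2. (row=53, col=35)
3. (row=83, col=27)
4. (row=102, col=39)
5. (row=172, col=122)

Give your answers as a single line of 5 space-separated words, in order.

(85,9): row=0b1010101, col=0b1001, row AND col = 0b1 = 1; 1 != 9 -> empty
(53,35): row=0b110101, col=0b100011, row AND col = 0b100001 = 33; 33 != 35 -> empty
(83,27): row=0b1010011, col=0b11011, row AND col = 0b10011 = 19; 19 != 27 -> empty
(102,39): row=0b1100110, col=0b100111, row AND col = 0b100110 = 38; 38 != 39 -> empty
(172,122): row=0b10101100, col=0b1111010, row AND col = 0b101000 = 40; 40 != 122 -> empty

Answer: no no no no no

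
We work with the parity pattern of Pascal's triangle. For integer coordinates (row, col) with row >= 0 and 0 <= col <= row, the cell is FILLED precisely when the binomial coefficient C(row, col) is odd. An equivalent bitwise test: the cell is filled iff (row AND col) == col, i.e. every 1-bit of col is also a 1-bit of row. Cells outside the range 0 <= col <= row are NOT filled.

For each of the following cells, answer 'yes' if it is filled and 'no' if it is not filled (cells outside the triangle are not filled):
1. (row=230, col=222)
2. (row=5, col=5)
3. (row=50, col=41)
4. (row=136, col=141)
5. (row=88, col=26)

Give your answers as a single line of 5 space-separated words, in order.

Answer: no yes no no no

Derivation:
(230,222): row=0b11100110, col=0b11011110, row AND col = 0b11000110 = 198; 198 != 222 -> empty
(5,5): row=0b101, col=0b101, row AND col = 0b101 = 5; 5 == 5 -> filled
(50,41): row=0b110010, col=0b101001, row AND col = 0b100000 = 32; 32 != 41 -> empty
(136,141): col outside [0, 136] -> not filled
(88,26): row=0b1011000, col=0b11010, row AND col = 0b11000 = 24; 24 != 26 -> empty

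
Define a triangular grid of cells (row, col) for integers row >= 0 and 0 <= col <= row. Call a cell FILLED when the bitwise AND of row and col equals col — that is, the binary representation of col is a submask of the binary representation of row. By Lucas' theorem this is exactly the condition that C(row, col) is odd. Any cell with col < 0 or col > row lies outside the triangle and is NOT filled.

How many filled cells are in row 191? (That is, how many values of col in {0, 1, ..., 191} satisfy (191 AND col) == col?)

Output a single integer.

Answer: 128

Derivation:
191 in binary = 10111111
popcount(191) = number of 1-bits in 10111111 = 7
A col c satisfies (191 AND c) == c iff every set bit of c is also set in 191; each of the 7 set bits of 191 can independently be on or off in c.
count = 2^7 = 128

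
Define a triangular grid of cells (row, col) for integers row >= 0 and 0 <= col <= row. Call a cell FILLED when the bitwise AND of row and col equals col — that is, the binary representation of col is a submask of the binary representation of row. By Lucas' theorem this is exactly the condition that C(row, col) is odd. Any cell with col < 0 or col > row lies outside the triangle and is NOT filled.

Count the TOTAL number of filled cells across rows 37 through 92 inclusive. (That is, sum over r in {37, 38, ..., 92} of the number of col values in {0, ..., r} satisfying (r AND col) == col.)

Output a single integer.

r37=100101 pc3: +8 =8
r38=100110 pc3: +8 =16
r39=100111 pc4: +16 =32
r40=101000 pc2: +4 =36
r41=101001 pc3: +8 =44
r42=101010 pc3: +8 =52
r43=101011 pc4: +16 =68
r44=101100 pc3: +8 =76
r45=101101 pc4: +16 =92
r46=101110 pc4: +16 =108
r47=101111 pc5: +32 =140
r48=110000 pc2: +4 =144
r49=110001 pc3: +8 =152
r50=110010 pc3: +8 =160
r51=110011 pc4: +16 =176
r52=110100 pc3: +8 =184
r53=110101 pc4: +16 =200
r54=110110 pc4: +16 =216
r55=110111 pc5: +32 =248
r56=111000 pc3: +8 =256
r57=111001 pc4: +16 =272
r58=111010 pc4: +16 =288
r59=111011 pc5: +32 =320
r60=111100 pc4: +16 =336
r61=111101 pc5: +32 =368
r62=111110 pc5: +32 =400
r63=111111 pc6: +64 =464
r64=1000000 pc1: +2 =466
r65=1000001 pc2: +4 =470
r66=1000010 pc2: +4 =474
r67=1000011 pc3: +8 =482
r68=1000100 pc2: +4 =486
r69=1000101 pc3: +8 =494
r70=1000110 pc3: +8 =502
r71=1000111 pc4: +16 =518
r72=1001000 pc2: +4 =522
r73=1001001 pc3: +8 =530
r74=1001010 pc3: +8 =538
r75=1001011 pc4: +16 =554
r76=1001100 pc3: +8 =562
r77=1001101 pc4: +16 =578
r78=1001110 pc4: +16 =594
r79=1001111 pc5: +32 =626
r80=1010000 pc2: +4 =630
r81=1010001 pc3: +8 =638
r82=1010010 pc3: +8 =646
r83=1010011 pc4: +16 =662
r84=1010100 pc3: +8 =670
r85=1010101 pc4: +16 =686
r86=1010110 pc4: +16 =702
r87=1010111 pc5: +32 =734
r88=1011000 pc3: +8 =742
r89=1011001 pc4: +16 =758
r90=1011010 pc4: +16 =774
r91=1011011 pc5: +32 =806
r92=1011100 pc4: +16 =822

Answer: 822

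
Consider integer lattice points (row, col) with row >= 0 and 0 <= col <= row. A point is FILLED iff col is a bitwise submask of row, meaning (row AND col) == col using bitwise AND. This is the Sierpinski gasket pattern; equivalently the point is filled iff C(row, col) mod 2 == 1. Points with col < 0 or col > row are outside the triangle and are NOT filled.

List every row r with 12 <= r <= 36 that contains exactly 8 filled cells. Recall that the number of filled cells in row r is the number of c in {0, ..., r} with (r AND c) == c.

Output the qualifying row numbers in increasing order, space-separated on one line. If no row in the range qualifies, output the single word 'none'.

Answer: 13 14 19 21 22 25 26 28 35

Derivation:
Row r has 2^popcount(r) filled cells, so we need popcount(r) = log2(8) = 3.
Scan r = 12..36 and keep those with exactly 3 one-bits:
r=12=1100 popcount=2 -> skip
r=13=1101 popcount=3 -> KEEP
r=14=1110 popcount=3 -> KEEP
r=15=1111 popcount=4 -> skip
r=16=10000 popcount=1 -> skip
r=17=10001 popcount=2 -> skip
r=18=10010 popcount=2 -> skip
r=19=10011 popcount=3 -> KEEP
r=20=10100 popcount=2 -> skip
r=21=10101 popcount=3 -> KEEP
r=22=10110 popcount=3 -> KEEP
r=23=10111 popcount=4 -> skip
r=24=11000 popcount=2 -> skip
r=25=11001 popcount=3 -> KEEP
r=26=11010 popcount=3 -> KEEP
r=27=11011 popcount=4 -> skip
r=28=11100 popcount=3 -> KEEP
r=29=11101 popcount=4 -> skip
r=30=11110 popcount=4 -> skip
r=31=11111 popcount=5 -> skip
r=32=100000 popcount=1 -> skip
r=33=100001 popcount=2 -> skip
r=34=100010 popcount=2 -> skip
r=35=100011 popcount=3 -> KEEP
r=36=100100 popcount=2 -> skip
Kept rows: 13 14 19 21 22 25 26 28 35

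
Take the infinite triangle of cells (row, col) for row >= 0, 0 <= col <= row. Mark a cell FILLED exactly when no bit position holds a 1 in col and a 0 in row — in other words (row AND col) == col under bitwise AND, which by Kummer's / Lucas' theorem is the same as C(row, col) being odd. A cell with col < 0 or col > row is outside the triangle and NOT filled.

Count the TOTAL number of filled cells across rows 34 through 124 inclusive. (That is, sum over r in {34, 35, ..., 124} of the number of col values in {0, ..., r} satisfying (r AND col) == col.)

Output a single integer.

r34=100010 pc2: +4 =4
r35=100011 pc3: +8 =12
r36=100100 pc2: +4 =16
r37=100101 pc3: +8 =24
r38=100110 pc3: +8 =32
r39=100111 pc4: +16 =48
r40=101000 pc2: +4 =52
r41=101001 pc3: +8 =60
r42=101010 pc3: +8 =68
r43=101011 pc4: +16 =84
r44=101100 pc3: +8 =92
r45=101101 pc4: +16 =108
r46=101110 pc4: +16 =124
r47=101111 pc5: +32 =156
r48=110000 pc2: +4 =160
r49=110001 pc3: +8 =168
r50=110010 pc3: +8 =176
r51=110011 pc4: +16 =192
r52=110100 pc3: +8 =200
r53=110101 pc4: +16 =216
r54=110110 pc4: +16 =232
r55=110111 pc5: +32 =264
r56=111000 pc3: +8 =272
r57=111001 pc4: +16 =288
r58=111010 pc4: +16 =304
r59=111011 pc5: +32 =336
r60=111100 pc4: +16 =352
r61=111101 pc5: +32 =384
r62=111110 pc5: +32 =416
r63=111111 pc6: +64 =480
r64=1000000 pc1: +2 =482
r65=1000001 pc2: +4 =486
r66=1000010 pc2: +4 =490
r67=1000011 pc3: +8 =498
r68=1000100 pc2: +4 =502
r69=1000101 pc3: +8 =510
r70=1000110 pc3: +8 =518
r71=1000111 pc4: +16 =534
r72=1001000 pc2: +4 =538
r73=1001001 pc3: +8 =546
r74=1001010 pc3: +8 =554
r75=1001011 pc4: +16 =570
r76=1001100 pc3: +8 =578
r77=1001101 pc4: +16 =594
r78=1001110 pc4: +16 =610
r79=1001111 pc5: +32 =642
r80=1010000 pc2: +4 =646
r81=1010001 pc3: +8 =654
r82=1010010 pc3: +8 =662
r83=1010011 pc4: +16 =678
r84=1010100 pc3: +8 =686
r85=1010101 pc4: +16 =702
r86=1010110 pc4: +16 =718
r87=1010111 pc5: +32 =750
r88=1011000 pc3: +8 =758
r89=1011001 pc4: +16 =774
r90=1011010 pc4: +16 =790
r91=1011011 pc5: +32 =822
r92=1011100 pc4: +16 =838
r93=1011101 pc5: +32 =870
r94=1011110 pc5: +32 =902
r95=1011111 pc6: +64 =966
r96=1100000 pc2: +4 =970
r97=1100001 pc3: +8 =978
r98=1100010 pc3: +8 =986
r99=1100011 pc4: +16 =1002
r100=1100100 pc3: +8 =1010
r101=1100101 pc4: +16 =1026
r102=1100110 pc4: +16 =1042
r103=1100111 pc5: +32 =1074
r104=1101000 pc3: +8 =1082
r105=1101001 pc4: +16 =1098
r106=1101010 pc4: +16 =1114
r107=1101011 pc5: +32 =1146
r108=1101100 pc4: +16 =1162
r109=1101101 pc5: +32 =1194
r110=1101110 pc5: +32 =1226
r111=1101111 pc6: +64 =1290
r112=1110000 pc3: +8 =1298
r113=1110001 pc4: +16 =1314
r114=1110010 pc4: +16 =1330
r115=1110011 pc5: +32 =1362
r116=1110100 pc4: +16 =1378
r117=1110101 pc5: +32 =1410
r118=1110110 pc5: +32 =1442
r119=1110111 pc6: +64 =1506
r120=1111000 pc4: +16 =1522
r121=1111001 pc5: +32 =1554
r122=1111010 pc5: +32 =1586
r123=1111011 pc6: +64 =1650
r124=1111100 pc5: +32 =1682

Answer: 1682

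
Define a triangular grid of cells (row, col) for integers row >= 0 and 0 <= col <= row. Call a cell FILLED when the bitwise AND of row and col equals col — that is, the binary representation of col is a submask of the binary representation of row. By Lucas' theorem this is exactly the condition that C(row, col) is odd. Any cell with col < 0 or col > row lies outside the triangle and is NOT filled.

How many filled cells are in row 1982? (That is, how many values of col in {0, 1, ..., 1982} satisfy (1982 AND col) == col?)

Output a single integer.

1982 in binary = 11110111110
popcount(1982) = number of 1-bits in 11110111110 = 9
A col c satisfies (1982 AND c) == c iff every set bit of c is also set in 1982; each of the 9 set bits of 1982 can independently be on or off in c.
count = 2^9 = 512

Answer: 512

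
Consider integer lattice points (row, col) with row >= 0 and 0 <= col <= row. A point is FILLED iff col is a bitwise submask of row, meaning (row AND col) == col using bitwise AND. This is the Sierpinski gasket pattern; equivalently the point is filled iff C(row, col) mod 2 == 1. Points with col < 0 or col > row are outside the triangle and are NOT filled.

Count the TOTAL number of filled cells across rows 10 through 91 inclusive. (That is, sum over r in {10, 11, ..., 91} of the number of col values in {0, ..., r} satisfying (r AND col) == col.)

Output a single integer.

Answer: 1038

Derivation:
r10=1010 pc2: +4 =4
r11=1011 pc3: +8 =12
r12=1100 pc2: +4 =16
r13=1101 pc3: +8 =24
r14=1110 pc3: +8 =32
r15=1111 pc4: +16 =48
r16=10000 pc1: +2 =50
r17=10001 pc2: +4 =54
r18=10010 pc2: +4 =58
r19=10011 pc3: +8 =66
r20=10100 pc2: +4 =70
r21=10101 pc3: +8 =78
r22=10110 pc3: +8 =86
r23=10111 pc4: +16 =102
r24=11000 pc2: +4 =106
r25=11001 pc3: +8 =114
r26=11010 pc3: +8 =122
r27=11011 pc4: +16 =138
r28=11100 pc3: +8 =146
r29=11101 pc4: +16 =162
r30=11110 pc4: +16 =178
r31=11111 pc5: +32 =210
r32=100000 pc1: +2 =212
r33=100001 pc2: +4 =216
r34=100010 pc2: +4 =220
r35=100011 pc3: +8 =228
r36=100100 pc2: +4 =232
r37=100101 pc3: +8 =240
r38=100110 pc3: +8 =248
r39=100111 pc4: +16 =264
r40=101000 pc2: +4 =268
r41=101001 pc3: +8 =276
r42=101010 pc3: +8 =284
r43=101011 pc4: +16 =300
r44=101100 pc3: +8 =308
r45=101101 pc4: +16 =324
r46=101110 pc4: +16 =340
r47=101111 pc5: +32 =372
r48=110000 pc2: +4 =376
r49=110001 pc3: +8 =384
r50=110010 pc3: +8 =392
r51=110011 pc4: +16 =408
r52=110100 pc3: +8 =416
r53=110101 pc4: +16 =432
r54=110110 pc4: +16 =448
r55=110111 pc5: +32 =480
r56=111000 pc3: +8 =488
r57=111001 pc4: +16 =504
r58=111010 pc4: +16 =520
r59=111011 pc5: +32 =552
r60=111100 pc4: +16 =568
r61=111101 pc5: +32 =600
r62=111110 pc5: +32 =632
r63=111111 pc6: +64 =696
r64=1000000 pc1: +2 =698
r65=1000001 pc2: +4 =702
r66=1000010 pc2: +4 =706
r67=1000011 pc3: +8 =714
r68=1000100 pc2: +4 =718
r69=1000101 pc3: +8 =726
r70=1000110 pc3: +8 =734
r71=1000111 pc4: +16 =750
r72=1001000 pc2: +4 =754
r73=1001001 pc3: +8 =762
r74=1001010 pc3: +8 =770
r75=1001011 pc4: +16 =786
r76=1001100 pc3: +8 =794
r77=1001101 pc4: +16 =810
r78=1001110 pc4: +16 =826
r79=1001111 pc5: +32 =858
r80=1010000 pc2: +4 =862
r81=1010001 pc3: +8 =870
r82=1010010 pc3: +8 =878
r83=1010011 pc4: +16 =894
r84=1010100 pc3: +8 =902
r85=1010101 pc4: +16 =918
r86=1010110 pc4: +16 =934
r87=1010111 pc5: +32 =966
r88=1011000 pc3: +8 =974
r89=1011001 pc4: +16 =990
r90=1011010 pc4: +16 =1006
r91=1011011 pc5: +32 =1038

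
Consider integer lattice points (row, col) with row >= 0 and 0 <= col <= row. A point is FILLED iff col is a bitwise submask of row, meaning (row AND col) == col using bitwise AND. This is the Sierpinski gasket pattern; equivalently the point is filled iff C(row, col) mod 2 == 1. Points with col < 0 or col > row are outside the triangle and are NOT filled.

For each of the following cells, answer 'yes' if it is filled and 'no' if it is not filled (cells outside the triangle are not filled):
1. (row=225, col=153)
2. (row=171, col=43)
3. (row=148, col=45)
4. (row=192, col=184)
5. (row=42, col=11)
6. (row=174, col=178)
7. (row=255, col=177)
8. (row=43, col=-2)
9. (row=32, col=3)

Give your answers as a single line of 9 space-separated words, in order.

(225,153): row=0b11100001, col=0b10011001, row AND col = 0b10000001 = 129; 129 != 153 -> empty
(171,43): row=0b10101011, col=0b101011, row AND col = 0b101011 = 43; 43 == 43 -> filled
(148,45): row=0b10010100, col=0b101101, row AND col = 0b100 = 4; 4 != 45 -> empty
(192,184): row=0b11000000, col=0b10111000, row AND col = 0b10000000 = 128; 128 != 184 -> empty
(42,11): row=0b101010, col=0b1011, row AND col = 0b1010 = 10; 10 != 11 -> empty
(174,178): col outside [0, 174] -> not filled
(255,177): row=0b11111111, col=0b10110001, row AND col = 0b10110001 = 177; 177 == 177 -> filled
(43,-2): col outside [0, 43] -> not filled
(32,3): row=0b100000, col=0b11, row AND col = 0b0 = 0; 0 != 3 -> empty

Answer: no yes no no no no yes no no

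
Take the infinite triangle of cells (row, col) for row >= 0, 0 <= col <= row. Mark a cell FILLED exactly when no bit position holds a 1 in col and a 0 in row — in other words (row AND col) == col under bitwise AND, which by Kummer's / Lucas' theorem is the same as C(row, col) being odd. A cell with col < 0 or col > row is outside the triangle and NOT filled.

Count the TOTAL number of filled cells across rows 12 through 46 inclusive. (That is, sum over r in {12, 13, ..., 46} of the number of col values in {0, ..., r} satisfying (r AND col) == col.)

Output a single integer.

r12=1100 pc2: +4 =4
r13=1101 pc3: +8 =12
r14=1110 pc3: +8 =20
r15=1111 pc4: +16 =36
r16=10000 pc1: +2 =38
r17=10001 pc2: +4 =42
r18=10010 pc2: +4 =46
r19=10011 pc3: +8 =54
r20=10100 pc2: +4 =58
r21=10101 pc3: +8 =66
r22=10110 pc3: +8 =74
r23=10111 pc4: +16 =90
r24=11000 pc2: +4 =94
r25=11001 pc3: +8 =102
r26=11010 pc3: +8 =110
r27=11011 pc4: +16 =126
r28=11100 pc3: +8 =134
r29=11101 pc4: +16 =150
r30=11110 pc4: +16 =166
r31=11111 pc5: +32 =198
r32=100000 pc1: +2 =200
r33=100001 pc2: +4 =204
r34=100010 pc2: +4 =208
r35=100011 pc3: +8 =216
r36=100100 pc2: +4 =220
r37=100101 pc3: +8 =228
r38=100110 pc3: +8 =236
r39=100111 pc4: +16 =252
r40=101000 pc2: +4 =256
r41=101001 pc3: +8 =264
r42=101010 pc3: +8 =272
r43=101011 pc4: +16 =288
r44=101100 pc3: +8 =296
r45=101101 pc4: +16 =312
r46=101110 pc4: +16 =328

Answer: 328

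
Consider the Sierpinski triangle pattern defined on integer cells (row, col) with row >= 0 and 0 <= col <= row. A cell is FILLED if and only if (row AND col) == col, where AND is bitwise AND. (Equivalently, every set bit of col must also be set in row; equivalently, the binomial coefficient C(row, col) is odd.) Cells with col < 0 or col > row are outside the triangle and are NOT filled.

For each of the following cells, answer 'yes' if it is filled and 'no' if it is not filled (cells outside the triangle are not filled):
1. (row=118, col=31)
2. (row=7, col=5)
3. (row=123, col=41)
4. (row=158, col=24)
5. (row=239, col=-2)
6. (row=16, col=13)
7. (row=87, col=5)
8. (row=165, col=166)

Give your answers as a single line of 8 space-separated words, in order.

Answer: no yes yes yes no no yes no

Derivation:
(118,31): row=0b1110110, col=0b11111, row AND col = 0b10110 = 22; 22 != 31 -> empty
(7,5): row=0b111, col=0b101, row AND col = 0b101 = 5; 5 == 5 -> filled
(123,41): row=0b1111011, col=0b101001, row AND col = 0b101001 = 41; 41 == 41 -> filled
(158,24): row=0b10011110, col=0b11000, row AND col = 0b11000 = 24; 24 == 24 -> filled
(239,-2): col outside [0, 239] -> not filled
(16,13): row=0b10000, col=0b1101, row AND col = 0b0 = 0; 0 != 13 -> empty
(87,5): row=0b1010111, col=0b101, row AND col = 0b101 = 5; 5 == 5 -> filled
(165,166): col outside [0, 165] -> not filled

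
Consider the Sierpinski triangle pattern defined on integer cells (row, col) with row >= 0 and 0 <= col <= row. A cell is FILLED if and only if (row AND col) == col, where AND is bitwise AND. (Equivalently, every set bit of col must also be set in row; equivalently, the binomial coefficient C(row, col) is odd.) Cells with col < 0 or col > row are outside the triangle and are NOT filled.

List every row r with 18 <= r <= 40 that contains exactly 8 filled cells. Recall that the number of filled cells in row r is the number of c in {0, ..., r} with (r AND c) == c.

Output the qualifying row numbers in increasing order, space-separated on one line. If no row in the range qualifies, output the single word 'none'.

Answer: 19 21 22 25 26 28 35 37 38

Derivation:
Row r has 2^popcount(r) filled cells, so we need popcount(r) = log2(8) = 3.
Scan r = 18..40 and keep those with exactly 3 one-bits:
r=18=10010 popcount=2 -> skip
r=19=10011 popcount=3 -> KEEP
r=20=10100 popcount=2 -> skip
r=21=10101 popcount=3 -> KEEP
r=22=10110 popcount=3 -> KEEP
r=23=10111 popcount=4 -> skip
r=24=11000 popcount=2 -> skip
r=25=11001 popcount=3 -> KEEP
r=26=11010 popcount=3 -> KEEP
r=27=11011 popcount=4 -> skip
r=28=11100 popcount=3 -> KEEP
r=29=11101 popcount=4 -> skip
r=30=11110 popcount=4 -> skip
r=31=11111 popcount=5 -> skip
r=32=100000 popcount=1 -> skip
r=33=100001 popcount=2 -> skip
r=34=100010 popcount=2 -> skip
r=35=100011 popcount=3 -> KEEP
r=36=100100 popcount=2 -> skip
r=37=100101 popcount=3 -> KEEP
r=38=100110 popcount=3 -> KEEP
r=39=100111 popcount=4 -> skip
r=40=101000 popcount=2 -> skip
Kept rows: 19 21 22 25 26 28 35 37 38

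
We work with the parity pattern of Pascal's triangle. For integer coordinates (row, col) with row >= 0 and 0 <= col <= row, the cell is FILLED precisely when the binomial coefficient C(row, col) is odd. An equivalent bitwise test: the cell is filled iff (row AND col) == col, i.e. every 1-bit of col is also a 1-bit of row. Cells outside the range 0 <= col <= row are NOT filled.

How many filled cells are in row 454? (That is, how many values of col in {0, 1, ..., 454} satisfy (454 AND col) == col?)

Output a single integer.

454 in binary = 111000110
popcount(454) = number of 1-bits in 111000110 = 5
A col c satisfies (454 AND c) == c iff every set bit of c is also set in 454; each of the 5 set bits of 454 can independently be on or off in c.
count = 2^5 = 32

Answer: 32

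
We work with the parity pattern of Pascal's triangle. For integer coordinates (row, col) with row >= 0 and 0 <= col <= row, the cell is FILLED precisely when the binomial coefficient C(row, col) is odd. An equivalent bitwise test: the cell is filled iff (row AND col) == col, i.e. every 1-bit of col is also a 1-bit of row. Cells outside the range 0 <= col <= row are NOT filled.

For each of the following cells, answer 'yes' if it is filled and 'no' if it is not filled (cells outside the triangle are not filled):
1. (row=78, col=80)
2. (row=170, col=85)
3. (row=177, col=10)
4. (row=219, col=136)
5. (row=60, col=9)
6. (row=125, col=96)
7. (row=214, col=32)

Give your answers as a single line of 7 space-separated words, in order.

(78,80): col outside [0, 78] -> not filled
(170,85): row=0b10101010, col=0b1010101, row AND col = 0b0 = 0; 0 != 85 -> empty
(177,10): row=0b10110001, col=0b1010, row AND col = 0b0 = 0; 0 != 10 -> empty
(219,136): row=0b11011011, col=0b10001000, row AND col = 0b10001000 = 136; 136 == 136 -> filled
(60,9): row=0b111100, col=0b1001, row AND col = 0b1000 = 8; 8 != 9 -> empty
(125,96): row=0b1111101, col=0b1100000, row AND col = 0b1100000 = 96; 96 == 96 -> filled
(214,32): row=0b11010110, col=0b100000, row AND col = 0b0 = 0; 0 != 32 -> empty

Answer: no no no yes no yes no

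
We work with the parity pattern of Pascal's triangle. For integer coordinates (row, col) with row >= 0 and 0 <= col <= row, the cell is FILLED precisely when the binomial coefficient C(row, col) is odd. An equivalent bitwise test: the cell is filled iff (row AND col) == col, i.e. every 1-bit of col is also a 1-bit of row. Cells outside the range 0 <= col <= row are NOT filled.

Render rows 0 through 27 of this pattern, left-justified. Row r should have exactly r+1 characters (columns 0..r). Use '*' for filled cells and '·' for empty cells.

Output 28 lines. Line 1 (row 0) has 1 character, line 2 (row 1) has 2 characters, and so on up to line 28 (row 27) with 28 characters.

r0=0: *
r1=1: **
r2=10: *·*
r3=11: ****
r4=100: *···*
r5=101: **··**
r6=110: *·*·*·*
r7=111: ********
r8=1000: *·······*
r9=1001: **······**
r10=1010: *·*·····*·*
r11=1011: ****····****
r12=1100: *···*···*···*
r13=1101: **··**··**··**
r14=1110: *·*·*·*·*·*·*·*
r15=1111: ****************
r16=10000: *···············*
r17=10001: **··············**
r18=10010: *·*·············*·*
r19=10011: ****············****
r20=10100: *···*···········*···*
r21=10101: **··**··········**··**
r22=10110: *·*·*·*·········*·*·*·*
r23=10111: ********········********
r24=11000: *·······*·······*·······*
r25=11001: **······**······**······**
r26=11010: *·*·····*·*·····*·*·····*·*
r27=11011: ****····****····****····****

Answer: *
**
*·*
****
*···*
**··**
*·*·*·*
********
*·······*
**······**
*·*·····*·*
****····****
*···*···*···*
**··**··**··**
*·*·*·*·*·*·*·*
****************
*···············*
**··············**
*·*·············*·*
****············****
*···*···········*···*
**··**··········**··**
*·*·*·*·········*·*·*·*
********········********
*·······*·······*·······*
**······**······**······**
*·*·····*·*·····*·*·····*·*
****····****····****····****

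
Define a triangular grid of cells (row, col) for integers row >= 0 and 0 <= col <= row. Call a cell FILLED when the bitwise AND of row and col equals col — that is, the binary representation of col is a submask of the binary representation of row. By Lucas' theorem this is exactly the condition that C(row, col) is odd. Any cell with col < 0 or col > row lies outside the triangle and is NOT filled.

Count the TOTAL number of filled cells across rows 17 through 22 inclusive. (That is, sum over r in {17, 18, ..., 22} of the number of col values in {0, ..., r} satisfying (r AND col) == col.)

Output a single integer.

Answer: 36

Derivation:
r17=10001 pc2: +4 =4
r18=10010 pc2: +4 =8
r19=10011 pc3: +8 =16
r20=10100 pc2: +4 =20
r21=10101 pc3: +8 =28
r22=10110 pc3: +8 =36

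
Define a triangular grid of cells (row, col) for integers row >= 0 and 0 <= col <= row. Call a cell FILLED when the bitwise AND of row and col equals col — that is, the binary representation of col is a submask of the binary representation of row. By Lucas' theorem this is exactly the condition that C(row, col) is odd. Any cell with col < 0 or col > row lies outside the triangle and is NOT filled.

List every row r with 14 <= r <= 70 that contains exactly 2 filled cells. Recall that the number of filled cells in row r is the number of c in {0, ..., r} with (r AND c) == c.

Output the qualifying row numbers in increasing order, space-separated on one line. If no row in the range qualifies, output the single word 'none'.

Row r has 2^popcount(r) filled cells, so we need popcount(r) = log2(2) = 1.
Scan r = 14..70 and keep those with exactly 1 one-bits:
r=14=1110 popcount=3 -> skip
r=15=1111 popcount=4 -> skip
r=16=10000 popcount=1 -> KEEP
r=17=10001 popcount=2 -> skip
r=18=10010 popcount=2 -> skip
r=19=10011 popcount=3 -> skip
r=20=10100 popcount=2 -> skip
r=21=10101 popcount=3 -> skip
r=22=10110 popcount=3 -> skip
r=23=10111 popcount=4 -> skip
r=24=11000 popcount=2 -> skip
r=25=11001 popcount=3 -> skip
r=26=11010 popcount=3 -> skip
r=27=11011 popcount=4 -> skip
r=28=11100 popcount=3 -> skip
r=29=11101 popcount=4 -> skip
r=30=11110 popcount=4 -> skip
r=31=11111 popcount=5 -> skip
r=32=100000 popcount=1 -> KEEP
r=33=100001 popcount=2 -> skip
r=34=100010 popcount=2 -> skip
r=35=100011 popcount=3 -> skip
r=36=100100 popcount=2 -> skip
r=37=100101 popcount=3 -> skip
r=38=100110 popcount=3 -> skip
r=39=100111 popcount=4 -> skip
r=40=101000 popcount=2 -> skip
r=41=101001 popcount=3 -> skip
r=42=101010 popcount=3 -> skip
r=43=101011 popcount=4 -> skip
r=44=101100 popcount=3 -> skip
r=45=101101 popcount=4 -> skip
r=46=101110 popcount=4 -> skip
r=47=101111 popcount=5 -> skip
r=48=110000 popcount=2 -> skip
r=49=110001 popcount=3 -> skip
r=50=110010 popcount=3 -> skip
r=51=110011 popcount=4 -> skip
r=52=110100 popcount=3 -> skip
r=53=110101 popcount=4 -> skip
r=54=110110 popcount=4 -> skip
r=55=110111 popcount=5 -> skip
r=56=111000 popcount=3 -> skip
r=57=111001 popcount=4 -> skip
r=58=111010 popcount=4 -> skip
r=59=111011 popcount=5 -> skip
r=60=111100 popcount=4 -> skip
r=61=111101 popcount=5 -> skip
r=62=111110 popcount=5 -> skip
r=63=111111 popcount=6 -> skip
r=64=1000000 popcount=1 -> KEEP
r=65=1000001 popcount=2 -> skip
r=66=1000010 popcount=2 -> skip
r=67=1000011 popcount=3 -> skip
r=68=1000100 popcount=2 -> skip
r=69=1000101 popcount=3 -> skip
r=70=1000110 popcount=3 -> skip
Kept rows: 16 32 64

Answer: 16 32 64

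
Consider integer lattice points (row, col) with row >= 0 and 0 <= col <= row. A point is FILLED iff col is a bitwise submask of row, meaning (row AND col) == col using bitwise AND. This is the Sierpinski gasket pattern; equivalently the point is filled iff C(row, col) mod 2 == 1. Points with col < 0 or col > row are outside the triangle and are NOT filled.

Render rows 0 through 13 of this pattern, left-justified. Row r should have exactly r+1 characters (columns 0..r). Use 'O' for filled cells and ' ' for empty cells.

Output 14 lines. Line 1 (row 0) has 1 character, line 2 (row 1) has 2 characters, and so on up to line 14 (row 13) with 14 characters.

Answer: O
OO
O O
OOOO
O   O
OO  OO
O O O O
OOOOOOOO
O       O
OO      OO
O O     O O
OOOO    OOOO
O   O   O   O
OO  OO  OO  OO

Derivation:
r0=0: O
r1=1: OO
r2=10: O O
r3=11: OOOO
r4=100: O   O
r5=101: OO  OO
r6=110: O O O O
r7=111: OOOOOOOO
r8=1000: O       O
r9=1001: OO      OO
r10=1010: O O     O O
r11=1011: OOOO    OOOO
r12=1100: O   O   O   O
r13=1101: OO  OO  OO  OO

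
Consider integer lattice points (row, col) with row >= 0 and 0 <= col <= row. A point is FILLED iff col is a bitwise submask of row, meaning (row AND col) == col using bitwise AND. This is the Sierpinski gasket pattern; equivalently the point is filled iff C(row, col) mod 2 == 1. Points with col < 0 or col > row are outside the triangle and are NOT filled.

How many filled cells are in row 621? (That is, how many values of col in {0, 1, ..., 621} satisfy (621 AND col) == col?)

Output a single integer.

621 in binary = 1001101101
popcount(621) = number of 1-bits in 1001101101 = 6
A col c satisfies (621 AND c) == c iff every set bit of c is also set in 621; each of the 6 set bits of 621 can independently be on or off in c.
count = 2^6 = 64

Answer: 64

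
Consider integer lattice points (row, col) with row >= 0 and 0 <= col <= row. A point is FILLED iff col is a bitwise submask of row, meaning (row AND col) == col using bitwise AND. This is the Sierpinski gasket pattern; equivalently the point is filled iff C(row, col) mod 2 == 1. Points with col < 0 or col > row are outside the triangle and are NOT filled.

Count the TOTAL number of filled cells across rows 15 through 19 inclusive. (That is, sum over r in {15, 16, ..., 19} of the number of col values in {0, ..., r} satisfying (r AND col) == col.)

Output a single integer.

Answer: 34

Derivation:
r15=1111 pc4: +16 =16
r16=10000 pc1: +2 =18
r17=10001 pc2: +4 =22
r18=10010 pc2: +4 =26
r19=10011 pc3: +8 =34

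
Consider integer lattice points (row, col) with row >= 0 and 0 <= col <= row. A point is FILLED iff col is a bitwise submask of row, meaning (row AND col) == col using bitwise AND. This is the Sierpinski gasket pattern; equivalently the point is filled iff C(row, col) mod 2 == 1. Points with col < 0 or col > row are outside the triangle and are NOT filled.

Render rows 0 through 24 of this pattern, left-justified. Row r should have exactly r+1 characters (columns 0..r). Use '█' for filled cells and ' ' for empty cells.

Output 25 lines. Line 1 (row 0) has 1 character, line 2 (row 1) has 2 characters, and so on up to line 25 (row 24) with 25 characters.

r0=0: █
r1=1: ██
r2=10: █ █
r3=11: ████
r4=100: █   █
r5=101: ██  ██
r6=110: █ █ █ █
r7=111: ████████
r8=1000: █       █
r9=1001: ██      ██
r10=1010: █ █     █ █
r11=1011: ████    ████
r12=1100: █   █   █   █
r13=1101: ██  ██  ██  ██
r14=1110: █ █ █ █ █ █ █ █
r15=1111: ████████████████
r16=10000: █               █
r17=10001: ██              ██
r18=10010: █ █             █ █
r19=10011: ████            ████
r20=10100: █   █           █   █
r21=10101: ██  ██          ██  ██
r22=10110: █ █ █ █         █ █ █ █
r23=10111: ████████        ████████
r24=11000: █       █       █       █

Answer: █
██
█ █
████
█   █
██  ██
█ █ █ █
████████
█       █
██      ██
█ █     █ █
████    ████
█   █   █   █
██  ██  ██  ██
█ █ █ █ █ █ █ █
████████████████
█               █
██              ██
█ █             █ █
████            ████
█   █           █   █
██  ██          ██  ██
█ █ █ █         █ █ █ █
████████        ████████
█       █       █       █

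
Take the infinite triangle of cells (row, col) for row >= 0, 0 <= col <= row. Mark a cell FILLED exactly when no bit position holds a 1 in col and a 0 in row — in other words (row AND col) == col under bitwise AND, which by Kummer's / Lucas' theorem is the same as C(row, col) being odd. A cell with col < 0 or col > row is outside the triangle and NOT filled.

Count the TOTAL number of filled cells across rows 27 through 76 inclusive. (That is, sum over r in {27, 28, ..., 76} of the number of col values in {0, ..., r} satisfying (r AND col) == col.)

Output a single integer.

r27=11011 pc4: +16 =16
r28=11100 pc3: +8 =24
r29=11101 pc4: +16 =40
r30=11110 pc4: +16 =56
r31=11111 pc5: +32 =88
r32=100000 pc1: +2 =90
r33=100001 pc2: +4 =94
r34=100010 pc2: +4 =98
r35=100011 pc3: +8 =106
r36=100100 pc2: +4 =110
r37=100101 pc3: +8 =118
r38=100110 pc3: +8 =126
r39=100111 pc4: +16 =142
r40=101000 pc2: +4 =146
r41=101001 pc3: +8 =154
r42=101010 pc3: +8 =162
r43=101011 pc4: +16 =178
r44=101100 pc3: +8 =186
r45=101101 pc4: +16 =202
r46=101110 pc4: +16 =218
r47=101111 pc5: +32 =250
r48=110000 pc2: +4 =254
r49=110001 pc3: +8 =262
r50=110010 pc3: +8 =270
r51=110011 pc4: +16 =286
r52=110100 pc3: +8 =294
r53=110101 pc4: +16 =310
r54=110110 pc4: +16 =326
r55=110111 pc5: +32 =358
r56=111000 pc3: +8 =366
r57=111001 pc4: +16 =382
r58=111010 pc4: +16 =398
r59=111011 pc5: +32 =430
r60=111100 pc4: +16 =446
r61=111101 pc5: +32 =478
r62=111110 pc5: +32 =510
r63=111111 pc6: +64 =574
r64=1000000 pc1: +2 =576
r65=1000001 pc2: +4 =580
r66=1000010 pc2: +4 =584
r67=1000011 pc3: +8 =592
r68=1000100 pc2: +4 =596
r69=1000101 pc3: +8 =604
r70=1000110 pc3: +8 =612
r71=1000111 pc4: +16 =628
r72=1001000 pc2: +4 =632
r73=1001001 pc3: +8 =640
r74=1001010 pc3: +8 =648
r75=1001011 pc4: +16 =664
r76=1001100 pc3: +8 =672

Answer: 672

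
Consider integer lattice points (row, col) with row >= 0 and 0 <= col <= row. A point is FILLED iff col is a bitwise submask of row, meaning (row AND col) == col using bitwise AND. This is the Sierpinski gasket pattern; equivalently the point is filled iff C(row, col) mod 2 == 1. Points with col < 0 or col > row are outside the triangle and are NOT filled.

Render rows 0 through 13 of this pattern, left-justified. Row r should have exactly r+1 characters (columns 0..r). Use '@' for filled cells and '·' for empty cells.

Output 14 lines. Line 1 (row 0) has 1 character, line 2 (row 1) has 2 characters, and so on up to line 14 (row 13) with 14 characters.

r0=0: @
r1=1: @@
r2=10: @·@
r3=11: @@@@
r4=100: @···@
r5=101: @@··@@
r6=110: @·@·@·@
r7=111: @@@@@@@@
r8=1000: @·······@
r9=1001: @@······@@
r10=1010: @·@·····@·@
r11=1011: @@@@····@@@@
r12=1100: @···@···@···@
r13=1101: @@··@@··@@··@@

Answer: @
@@
@·@
@@@@
@···@
@@··@@
@·@·@·@
@@@@@@@@
@·······@
@@······@@
@·@·····@·@
@@@@····@@@@
@···@···@···@
@@··@@··@@··@@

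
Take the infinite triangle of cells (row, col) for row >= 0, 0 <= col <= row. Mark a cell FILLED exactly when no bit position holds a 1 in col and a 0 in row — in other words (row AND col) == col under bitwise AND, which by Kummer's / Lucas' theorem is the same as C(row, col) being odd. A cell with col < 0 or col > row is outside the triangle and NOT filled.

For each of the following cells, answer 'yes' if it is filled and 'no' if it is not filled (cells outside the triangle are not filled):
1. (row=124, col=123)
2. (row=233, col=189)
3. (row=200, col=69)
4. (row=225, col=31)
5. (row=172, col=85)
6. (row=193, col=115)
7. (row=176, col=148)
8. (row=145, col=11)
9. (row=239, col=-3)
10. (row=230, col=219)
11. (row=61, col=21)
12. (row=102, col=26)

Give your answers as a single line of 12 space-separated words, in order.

Answer: no no no no no no no no no no yes no

Derivation:
(124,123): row=0b1111100, col=0b1111011, row AND col = 0b1111000 = 120; 120 != 123 -> empty
(233,189): row=0b11101001, col=0b10111101, row AND col = 0b10101001 = 169; 169 != 189 -> empty
(200,69): row=0b11001000, col=0b1000101, row AND col = 0b1000000 = 64; 64 != 69 -> empty
(225,31): row=0b11100001, col=0b11111, row AND col = 0b1 = 1; 1 != 31 -> empty
(172,85): row=0b10101100, col=0b1010101, row AND col = 0b100 = 4; 4 != 85 -> empty
(193,115): row=0b11000001, col=0b1110011, row AND col = 0b1000001 = 65; 65 != 115 -> empty
(176,148): row=0b10110000, col=0b10010100, row AND col = 0b10010000 = 144; 144 != 148 -> empty
(145,11): row=0b10010001, col=0b1011, row AND col = 0b1 = 1; 1 != 11 -> empty
(239,-3): col outside [0, 239] -> not filled
(230,219): row=0b11100110, col=0b11011011, row AND col = 0b11000010 = 194; 194 != 219 -> empty
(61,21): row=0b111101, col=0b10101, row AND col = 0b10101 = 21; 21 == 21 -> filled
(102,26): row=0b1100110, col=0b11010, row AND col = 0b10 = 2; 2 != 26 -> empty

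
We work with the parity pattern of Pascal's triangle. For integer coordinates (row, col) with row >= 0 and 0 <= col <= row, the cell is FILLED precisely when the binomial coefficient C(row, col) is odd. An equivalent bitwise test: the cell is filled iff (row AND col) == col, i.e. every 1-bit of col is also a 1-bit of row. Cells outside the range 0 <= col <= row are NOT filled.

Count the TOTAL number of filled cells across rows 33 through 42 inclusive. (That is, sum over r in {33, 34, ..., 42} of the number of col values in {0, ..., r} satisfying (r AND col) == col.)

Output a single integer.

Answer: 72

Derivation:
r33=100001 pc2: +4 =4
r34=100010 pc2: +4 =8
r35=100011 pc3: +8 =16
r36=100100 pc2: +4 =20
r37=100101 pc3: +8 =28
r38=100110 pc3: +8 =36
r39=100111 pc4: +16 =52
r40=101000 pc2: +4 =56
r41=101001 pc3: +8 =64
r42=101010 pc3: +8 =72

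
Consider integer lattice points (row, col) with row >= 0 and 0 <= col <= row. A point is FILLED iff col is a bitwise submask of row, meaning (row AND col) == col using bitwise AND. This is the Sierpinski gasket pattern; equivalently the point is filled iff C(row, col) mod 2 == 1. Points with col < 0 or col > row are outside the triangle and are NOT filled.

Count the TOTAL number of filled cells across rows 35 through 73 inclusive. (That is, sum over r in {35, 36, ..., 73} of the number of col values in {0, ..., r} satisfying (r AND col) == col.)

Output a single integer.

Answer: 542

Derivation:
r35=100011 pc3: +8 =8
r36=100100 pc2: +4 =12
r37=100101 pc3: +8 =20
r38=100110 pc3: +8 =28
r39=100111 pc4: +16 =44
r40=101000 pc2: +4 =48
r41=101001 pc3: +8 =56
r42=101010 pc3: +8 =64
r43=101011 pc4: +16 =80
r44=101100 pc3: +8 =88
r45=101101 pc4: +16 =104
r46=101110 pc4: +16 =120
r47=101111 pc5: +32 =152
r48=110000 pc2: +4 =156
r49=110001 pc3: +8 =164
r50=110010 pc3: +8 =172
r51=110011 pc4: +16 =188
r52=110100 pc3: +8 =196
r53=110101 pc4: +16 =212
r54=110110 pc4: +16 =228
r55=110111 pc5: +32 =260
r56=111000 pc3: +8 =268
r57=111001 pc4: +16 =284
r58=111010 pc4: +16 =300
r59=111011 pc5: +32 =332
r60=111100 pc4: +16 =348
r61=111101 pc5: +32 =380
r62=111110 pc5: +32 =412
r63=111111 pc6: +64 =476
r64=1000000 pc1: +2 =478
r65=1000001 pc2: +4 =482
r66=1000010 pc2: +4 =486
r67=1000011 pc3: +8 =494
r68=1000100 pc2: +4 =498
r69=1000101 pc3: +8 =506
r70=1000110 pc3: +8 =514
r71=1000111 pc4: +16 =530
r72=1001000 pc2: +4 =534
r73=1001001 pc3: +8 =542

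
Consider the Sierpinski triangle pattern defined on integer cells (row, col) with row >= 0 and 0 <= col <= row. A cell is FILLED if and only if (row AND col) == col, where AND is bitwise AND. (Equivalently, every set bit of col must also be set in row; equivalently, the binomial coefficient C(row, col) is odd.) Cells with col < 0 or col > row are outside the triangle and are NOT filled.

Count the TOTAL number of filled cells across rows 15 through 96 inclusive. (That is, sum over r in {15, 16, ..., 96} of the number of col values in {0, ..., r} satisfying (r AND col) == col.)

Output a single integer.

Answer: 1154

Derivation:
r15=1111 pc4: +16 =16
r16=10000 pc1: +2 =18
r17=10001 pc2: +4 =22
r18=10010 pc2: +4 =26
r19=10011 pc3: +8 =34
r20=10100 pc2: +4 =38
r21=10101 pc3: +8 =46
r22=10110 pc3: +8 =54
r23=10111 pc4: +16 =70
r24=11000 pc2: +4 =74
r25=11001 pc3: +8 =82
r26=11010 pc3: +8 =90
r27=11011 pc4: +16 =106
r28=11100 pc3: +8 =114
r29=11101 pc4: +16 =130
r30=11110 pc4: +16 =146
r31=11111 pc5: +32 =178
r32=100000 pc1: +2 =180
r33=100001 pc2: +4 =184
r34=100010 pc2: +4 =188
r35=100011 pc3: +8 =196
r36=100100 pc2: +4 =200
r37=100101 pc3: +8 =208
r38=100110 pc3: +8 =216
r39=100111 pc4: +16 =232
r40=101000 pc2: +4 =236
r41=101001 pc3: +8 =244
r42=101010 pc3: +8 =252
r43=101011 pc4: +16 =268
r44=101100 pc3: +8 =276
r45=101101 pc4: +16 =292
r46=101110 pc4: +16 =308
r47=101111 pc5: +32 =340
r48=110000 pc2: +4 =344
r49=110001 pc3: +8 =352
r50=110010 pc3: +8 =360
r51=110011 pc4: +16 =376
r52=110100 pc3: +8 =384
r53=110101 pc4: +16 =400
r54=110110 pc4: +16 =416
r55=110111 pc5: +32 =448
r56=111000 pc3: +8 =456
r57=111001 pc4: +16 =472
r58=111010 pc4: +16 =488
r59=111011 pc5: +32 =520
r60=111100 pc4: +16 =536
r61=111101 pc5: +32 =568
r62=111110 pc5: +32 =600
r63=111111 pc6: +64 =664
r64=1000000 pc1: +2 =666
r65=1000001 pc2: +4 =670
r66=1000010 pc2: +4 =674
r67=1000011 pc3: +8 =682
r68=1000100 pc2: +4 =686
r69=1000101 pc3: +8 =694
r70=1000110 pc3: +8 =702
r71=1000111 pc4: +16 =718
r72=1001000 pc2: +4 =722
r73=1001001 pc3: +8 =730
r74=1001010 pc3: +8 =738
r75=1001011 pc4: +16 =754
r76=1001100 pc3: +8 =762
r77=1001101 pc4: +16 =778
r78=1001110 pc4: +16 =794
r79=1001111 pc5: +32 =826
r80=1010000 pc2: +4 =830
r81=1010001 pc3: +8 =838
r82=1010010 pc3: +8 =846
r83=1010011 pc4: +16 =862
r84=1010100 pc3: +8 =870
r85=1010101 pc4: +16 =886
r86=1010110 pc4: +16 =902
r87=1010111 pc5: +32 =934
r88=1011000 pc3: +8 =942
r89=1011001 pc4: +16 =958
r90=1011010 pc4: +16 =974
r91=1011011 pc5: +32 =1006
r92=1011100 pc4: +16 =1022
r93=1011101 pc5: +32 =1054
r94=1011110 pc5: +32 =1086
r95=1011111 pc6: +64 =1150
r96=1100000 pc2: +4 =1154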